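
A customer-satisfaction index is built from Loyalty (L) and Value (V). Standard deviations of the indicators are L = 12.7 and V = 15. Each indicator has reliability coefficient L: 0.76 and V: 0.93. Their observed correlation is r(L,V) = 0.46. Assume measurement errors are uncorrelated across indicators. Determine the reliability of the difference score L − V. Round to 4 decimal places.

Var(L−V) = 12.7² + 15² − 2·12.7·15·0.46 = 386.29 − 175.26 = 211.03.
Under uncorrelated errors the observed covariances equal the true-score covariances, so only the own-variance terms attenuate.
True-score variance = [12.7²·0.76 + 15²·0.93] − 175.26 = 331.83 − 175.26 = 156.57.
Reliability = 156.57 / 211.03 = 0.7419.

0.7419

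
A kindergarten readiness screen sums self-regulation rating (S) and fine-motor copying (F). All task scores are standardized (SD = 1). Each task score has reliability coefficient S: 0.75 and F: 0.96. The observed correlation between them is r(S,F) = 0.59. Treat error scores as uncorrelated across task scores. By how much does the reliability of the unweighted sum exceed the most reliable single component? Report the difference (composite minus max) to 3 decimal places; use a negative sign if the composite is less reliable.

-0.051

Var(sum) = 2 + 1.18 = 3.18; true-score variance = 1.71 + 1.18 = 2.89; composite reliability = 0.9088.
Max component reliability = 0.9600.
Difference = 0.9088 − 0.9600 = -0.051.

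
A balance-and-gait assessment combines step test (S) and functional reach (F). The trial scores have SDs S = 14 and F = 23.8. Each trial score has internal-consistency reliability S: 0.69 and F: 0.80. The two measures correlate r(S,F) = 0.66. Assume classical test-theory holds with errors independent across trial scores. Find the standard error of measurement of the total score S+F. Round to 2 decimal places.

13.19

Var(total) = 762.44 + 439.824 = 1202.26.
True-score variance = 588.392 + 439.824 = 1028.22, so reliability = 0.8552.
Error variance = 1202.26 − 1028.22 = 174.048; SEM = √174.048 = 13.19.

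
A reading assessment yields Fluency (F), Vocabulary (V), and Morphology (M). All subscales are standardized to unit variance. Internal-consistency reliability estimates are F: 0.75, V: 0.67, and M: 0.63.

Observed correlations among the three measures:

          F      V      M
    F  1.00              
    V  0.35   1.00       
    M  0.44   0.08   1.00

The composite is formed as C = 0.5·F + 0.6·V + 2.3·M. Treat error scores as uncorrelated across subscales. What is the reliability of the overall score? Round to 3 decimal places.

Var(C) = 0.5² + 0.6² + 2.3² + 2·[0.3·0.35 + 1.15·0.44 + 1.38·0.08] = 5.9 + 1.4428 = 7.3428.
Because errors are independent across components, Cov(Tᵢ,Tⱼ) = Cov(Xᵢ,Xⱼ); the off-diagonal part of the true-score variance is the same as above.
True-score variance = [0.5²·0.75 + 0.6²·0.67 + 2.3²·0.63] + 1.4428 = 3.7614 + 1.4428 = 5.2042.
Reliability = 5.2042 / 7.3428 = 0.709.

0.709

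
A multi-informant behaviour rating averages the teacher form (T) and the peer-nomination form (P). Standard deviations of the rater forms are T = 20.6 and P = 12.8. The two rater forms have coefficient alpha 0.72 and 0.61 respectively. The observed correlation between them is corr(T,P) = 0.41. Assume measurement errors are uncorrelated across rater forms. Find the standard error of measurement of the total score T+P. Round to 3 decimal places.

13.517

Var(total) = 588.2 + 216.218 = 804.418.
True-score variance = 405.482 + 216.218 = 621.699, so reliability = 0.7729.
Error variance = 804.418 − 621.699 = 182.718; SEM = √182.718 = 13.517.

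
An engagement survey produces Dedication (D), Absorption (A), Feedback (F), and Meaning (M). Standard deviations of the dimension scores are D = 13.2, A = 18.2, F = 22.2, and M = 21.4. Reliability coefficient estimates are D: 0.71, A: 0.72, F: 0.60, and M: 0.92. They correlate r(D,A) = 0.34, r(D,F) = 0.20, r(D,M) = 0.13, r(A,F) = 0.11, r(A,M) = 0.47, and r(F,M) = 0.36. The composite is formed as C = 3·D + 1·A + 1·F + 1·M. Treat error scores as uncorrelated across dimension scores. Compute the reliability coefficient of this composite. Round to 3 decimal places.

0.834

Var(C) = 3²·13.2² + 18.2² + 22.2² + 21.4² + 2·[3·13.2·18.2·0.34 + 3·13.2·22.2·0.20 + 3·13.2·21.4·0.13 + 18.2·22.2·0.11 + 18.2·21.4·0.47 + 22.2·21.4·0.36] = 2850.2 + 1859.13 = 4709.33.
Because errors are independent across components, Cov(Tᵢ,Tⱼ) = Cov(Xᵢ,Xⱼ); the off-diagonal part of the true-score variance is the same as above.
True-score variance = [3²·13.2²·0.71 + 18.2²·0.72 + 22.2²·0.60 + 21.4²·0.92] + 1859.13 = 2068.91 + 1859.13 = 3928.04.
Reliability = 3928.04 / 4709.33 = 0.834.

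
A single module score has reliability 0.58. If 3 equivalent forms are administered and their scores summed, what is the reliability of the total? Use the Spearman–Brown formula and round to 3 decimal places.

ρ_k = kρ / (1 + (k−1)ρ) = 3·0.58 / (1 + 2·0.58) = 1.740 / 2.160 = 0.806.

0.806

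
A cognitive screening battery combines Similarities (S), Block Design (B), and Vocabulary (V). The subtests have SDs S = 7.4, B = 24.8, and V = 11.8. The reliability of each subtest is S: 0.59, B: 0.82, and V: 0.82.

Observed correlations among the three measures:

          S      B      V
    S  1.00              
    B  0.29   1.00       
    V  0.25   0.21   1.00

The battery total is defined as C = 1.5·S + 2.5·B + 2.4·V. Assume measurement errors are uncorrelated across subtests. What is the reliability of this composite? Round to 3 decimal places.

0.854

Var(C) = 1.5²·7.4² + 2.5²·24.8² + 2.4²·11.8² + 2·[3.75·7.4·24.8·0.29 + 3.6·7.4·11.8·0.25 + 6·24.8·11.8·0.21] = 4769.23 + 1293.78 = 6063.02.
With uncorrelated errors the cross-covariances are all true-score covariance, so they carry over unchanged; only the diagonal terms shrink to ρᵢσᵢ².
True-score variance = [1.5²·7.4²·0.59 + 2.5²·24.8²·0.82 + 2.4²·11.8²·0.82] + 1293.78 = 3882.43 + 1293.78 = 5176.22.
Reliability = 5176.22 / 6063.02 = 0.854.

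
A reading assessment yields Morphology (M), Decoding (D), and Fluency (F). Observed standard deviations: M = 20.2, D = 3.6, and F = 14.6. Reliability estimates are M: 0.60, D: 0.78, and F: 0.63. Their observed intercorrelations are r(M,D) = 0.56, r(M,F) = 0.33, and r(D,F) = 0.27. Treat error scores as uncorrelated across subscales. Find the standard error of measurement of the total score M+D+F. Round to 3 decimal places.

15.650

Var(total) = 634.16 + 304.476 = 938.636.
True-score variance = 389.224 + 304.476 = 693.7, so reliability = 0.7391.
Error variance = 938.636 − 693.7 = 244.936; SEM = √244.936 = 15.650.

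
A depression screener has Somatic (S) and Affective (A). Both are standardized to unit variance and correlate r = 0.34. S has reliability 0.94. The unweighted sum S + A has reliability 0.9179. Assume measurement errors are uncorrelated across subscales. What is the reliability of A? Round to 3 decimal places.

0.840

Var(S+A) = 2 + 2·0.34 = 2.680.
True-score variance = ρ_S + ρ_A + 2·0.34, so 0.9179 = (0.94 + ρ_A + 0.68) / 2.680.
ρ_A = 0.9179·2.680 − 0.94 − 0.68 = 0.840.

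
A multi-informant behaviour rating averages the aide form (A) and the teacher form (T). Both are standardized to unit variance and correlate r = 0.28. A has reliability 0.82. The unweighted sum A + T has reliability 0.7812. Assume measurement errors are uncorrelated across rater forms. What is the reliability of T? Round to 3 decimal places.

0.620

Var(A+T) = 2 + 2·0.28 = 2.560.
True-score variance = ρ_A + ρ_T + 2·0.28, so 0.7812 = (0.82 + ρ_T + 0.56) / 2.560.
ρ_T = 0.7812·2.560 − 0.82 − 0.56 = 0.620.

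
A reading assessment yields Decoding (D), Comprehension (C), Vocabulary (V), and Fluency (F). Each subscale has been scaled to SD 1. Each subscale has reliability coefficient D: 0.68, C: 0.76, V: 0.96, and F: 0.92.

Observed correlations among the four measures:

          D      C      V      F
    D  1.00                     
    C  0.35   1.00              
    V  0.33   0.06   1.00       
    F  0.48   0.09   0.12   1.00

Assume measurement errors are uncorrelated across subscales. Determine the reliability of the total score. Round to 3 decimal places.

Var(D+C+V+F) = 4 + 2·[0.35 + 0.33 + 0.48 + 0.06 + 0.09 + 0.12] = 4 + 2.86 = 6.86.
Under uncorrelated errors the observed covariances equal the true-score covariances, so only the own-variance terms attenuate.
True-score variance = [0.68 + 0.76 + 0.96 + 0.92] + 2.86 = 3.32 + 2.86 = 6.18.
Reliability = 6.18 / 6.86 = 0.901.

0.901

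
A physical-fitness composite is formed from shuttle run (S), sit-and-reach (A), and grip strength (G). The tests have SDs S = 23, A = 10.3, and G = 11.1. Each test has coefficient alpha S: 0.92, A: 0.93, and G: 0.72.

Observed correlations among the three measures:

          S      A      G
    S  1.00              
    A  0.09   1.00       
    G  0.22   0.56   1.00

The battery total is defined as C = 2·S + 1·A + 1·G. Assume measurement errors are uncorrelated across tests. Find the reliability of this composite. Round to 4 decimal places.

Var(C) = 2²·23² + 10.3² + 11.1² + 2·[2·23·10.3·0.09 + 2·23·11.1·0.22 + 10.3·11.1·0.56] = 2345.3 + 437.998 = 2783.3.
Under uncorrelated errors the observed covariances equal the true-score covariances, so only the own-variance terms attenuate.
True-score variance = [2²·23²·0.92 + 10.3²·0.93 + 11.1²·0.72] + 437.998 = 2134.09 + 437.998 = 2572.09.
Reliability = 2572.09 / 2783.3 = 0.9241.

0.9241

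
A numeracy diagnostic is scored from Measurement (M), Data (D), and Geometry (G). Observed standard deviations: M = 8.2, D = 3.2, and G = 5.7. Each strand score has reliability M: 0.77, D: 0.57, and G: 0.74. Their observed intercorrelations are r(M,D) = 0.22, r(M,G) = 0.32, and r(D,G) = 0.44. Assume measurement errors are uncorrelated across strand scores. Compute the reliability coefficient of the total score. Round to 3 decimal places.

Var(M+D+G) = 8.2² + 3.2² + 5.7² + 2·[8.2·3.2·0.22 + 8.2·5.7·0.32 + 3.2·5.7·0.44] = 109.97 + 57.5104 = 167.48.
Because errors are independent across components, Cov(Tᵢ,Tⱼ) = Cov(Xᵢ,Xⱼ); the off-diagonal part of the true-score variance is the same as above.
True-score variance = [8.2²·0.77 + 3.2²·0.57 + 5.7²·0.74] + 57.5104 = 81.6542 + 57.5104 = 139.165.
Reliability = 139.165 / 167.48 = 0.831.

0.831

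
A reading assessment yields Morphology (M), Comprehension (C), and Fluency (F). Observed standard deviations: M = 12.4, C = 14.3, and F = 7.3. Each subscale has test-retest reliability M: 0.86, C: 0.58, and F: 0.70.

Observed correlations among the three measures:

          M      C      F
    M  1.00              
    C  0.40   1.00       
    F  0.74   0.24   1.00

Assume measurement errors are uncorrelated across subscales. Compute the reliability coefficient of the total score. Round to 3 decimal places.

0.833

Var(M+C+F) = 12.4² + 14.3² + 7.3² + 2·[12.4·14.3·0.40 + 12.4·7.3·0.74 + 14.3·7.3·0.24] = 411.54 + 325.933 = 737.473.
Under uncorrelated errors the observed covariances equal the true-score covariances, so only the own-variance terms attenuate.
True-score variance = [12.4²·0.86 + 14.3²·0.58 + 7.3²·0.70] + 325.933 = 288.141 + 325.933 = 614.074.
Reliability = 614.074 / 737.473 = 0.833.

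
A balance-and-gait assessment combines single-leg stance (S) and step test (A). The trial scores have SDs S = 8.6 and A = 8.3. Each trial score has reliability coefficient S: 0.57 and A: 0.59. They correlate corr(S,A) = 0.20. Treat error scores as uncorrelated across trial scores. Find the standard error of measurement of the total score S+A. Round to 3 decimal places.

7.749

Var(total) = 142.85 + 28.552 = 171.402.
True-score variance = 82.8023 + 28.552 = 111.354, so reliability = 0.6497.
Error variance = 171.402 − 111.354 = 60.0477; SEM = √60.0477 = 7.749.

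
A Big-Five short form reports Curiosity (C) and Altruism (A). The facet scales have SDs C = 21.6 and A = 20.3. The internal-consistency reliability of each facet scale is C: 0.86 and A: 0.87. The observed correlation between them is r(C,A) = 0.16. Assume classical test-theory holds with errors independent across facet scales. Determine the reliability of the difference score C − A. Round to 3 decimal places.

Var(C−A) = 21.6² + 20.3² − 2·21.6·20.3·0.16 = 878.65 − 140.314 = 738.336.
With uncorrelated errors the cross-covariances are all true-score covariance, so they carry over unchanged; only the diagonal terms shrink to ρᵢσᵢ².
True-score variance = [21.6²·0.86 + 20.3²·0.87] − 140.314 = 759.76 − 140.314 = 619.446.
Reliability = 619.446 / 738.336 = 0.839.

0.839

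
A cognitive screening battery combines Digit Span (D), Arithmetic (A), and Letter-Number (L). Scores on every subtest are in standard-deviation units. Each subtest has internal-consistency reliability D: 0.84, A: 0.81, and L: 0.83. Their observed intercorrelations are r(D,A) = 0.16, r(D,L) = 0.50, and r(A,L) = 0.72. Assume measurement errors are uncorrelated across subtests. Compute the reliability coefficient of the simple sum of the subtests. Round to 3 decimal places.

0.910

Var(D+A+L) = 3 + 2·[0.16 + 0.50 + 0.72] = 3 + 2.76 = 5.76.
Under uncorrelated errors the observed covariances equal the true-score covariances, so only the own-variance terms attenuate.
True-score variance = [0.84 + 0.81 + 0.83] + 2.76 = 2.48 + 2.76 = 5.24.
Reliability = 5.24 / 5.76 = 0.910.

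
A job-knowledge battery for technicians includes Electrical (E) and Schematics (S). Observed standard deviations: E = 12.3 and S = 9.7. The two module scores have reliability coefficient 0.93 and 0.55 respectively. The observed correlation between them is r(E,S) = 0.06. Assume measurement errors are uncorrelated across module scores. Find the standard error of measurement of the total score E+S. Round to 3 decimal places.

Var(total) = 245.38 + 14.3172 = 259.697.
True-score variance = 192.449 + 14.3172 = 206.766, so reliability = 0.7962.
Error variance = 259.697 − 206.766 = 52.9308; SEM = √52.9308 = 7.275.

7.275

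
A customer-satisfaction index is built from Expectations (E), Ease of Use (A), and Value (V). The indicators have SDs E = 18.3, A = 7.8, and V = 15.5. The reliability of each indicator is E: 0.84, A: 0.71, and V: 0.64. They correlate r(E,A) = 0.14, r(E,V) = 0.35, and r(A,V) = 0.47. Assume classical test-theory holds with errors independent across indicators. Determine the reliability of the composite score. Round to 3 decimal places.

Var(E+A+V) = 18.3² + 7.8² + 15.5² + 2·[18.3·7.8·0.14 + 18.3·15.5·0.35 + 7.8·15.5·0.47] = 635.98 + 352.168 = 988.148.
Under uncorrelated errors the observed covariances equal the true-score covariances, so only the own-variance terms attenuate.
True-score variance = [18.3²·0.84 + 7.8²·0.71 + 15.5²·0.64] + 352.168 = 478.264 + 352.168 = 830.432.
Reliability = 830.432 / 988.148 = 0.840.

0.840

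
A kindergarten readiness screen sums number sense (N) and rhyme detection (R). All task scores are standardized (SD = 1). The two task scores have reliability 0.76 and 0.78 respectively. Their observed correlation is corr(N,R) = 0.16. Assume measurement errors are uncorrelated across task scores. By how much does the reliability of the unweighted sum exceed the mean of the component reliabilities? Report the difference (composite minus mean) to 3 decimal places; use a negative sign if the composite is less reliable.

Var(sum) = 2 + 0.32 = 2.32; true-score variance = 1.54 + 0.32 = 1.86; composite reliability = 0.8017.
Mean component reliability = 0.7700.
Difference = 0.8017 − 0.7700 = 0.032.

0.032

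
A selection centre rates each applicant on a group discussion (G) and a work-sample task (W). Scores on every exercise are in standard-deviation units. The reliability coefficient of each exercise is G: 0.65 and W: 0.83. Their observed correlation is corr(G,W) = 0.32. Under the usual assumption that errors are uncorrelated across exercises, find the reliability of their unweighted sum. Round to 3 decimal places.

0.803

Var(G+W) = 2 + 2·[0.32] = 2 + 0.64 = 2.64.
Because errors are independent across components, Cov(Tᵢ,Tⱼ) = Cov(Xᵢ,Xⱼ); the off-diagonal part of the true-score variance is the same as above.
True-score variance = [0.65 + 0.83] + 0.64 = 1.48 + 0.64 = 2.12.
Reliability = 2.12 / 2.64 = 0.803.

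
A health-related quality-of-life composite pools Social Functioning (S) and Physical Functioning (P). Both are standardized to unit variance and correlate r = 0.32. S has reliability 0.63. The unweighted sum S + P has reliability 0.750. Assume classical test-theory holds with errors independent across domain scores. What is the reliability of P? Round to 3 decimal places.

Var(S+P) = 2 + 2·0.32 = 2.640.
True-score variance = ρ_S + ρ_P + 2·0.32, so 0.750 = (0.63 + ρ_P + 0.64) / 2.640.
ρ_P = 0.750·2.640 − 0.63 − 0.64 = 0.710.

0.710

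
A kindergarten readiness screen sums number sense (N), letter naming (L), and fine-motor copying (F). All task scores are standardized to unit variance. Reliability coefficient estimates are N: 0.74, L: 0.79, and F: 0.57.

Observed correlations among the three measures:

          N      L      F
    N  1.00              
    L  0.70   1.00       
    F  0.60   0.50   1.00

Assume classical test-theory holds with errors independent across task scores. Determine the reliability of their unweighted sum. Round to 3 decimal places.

Var(N+L+F) = 3 + 2·[0.70 + 0.60 + 0.50] = 3 + 3.6 = 6.6.
Because errors are independent across components, Cov(Tᵢ,Tⱼ) = Cov(Xᵢ,Xⱼ); the off-diagonal part of the true-score variance is the same as above.
True-score variance = [0.74 + 0.79 + 0.57] + 3.6 = 2.1 + 3.6 = 5.7.
Reliability = 5.7 / 6.6 = 0.864.

0.864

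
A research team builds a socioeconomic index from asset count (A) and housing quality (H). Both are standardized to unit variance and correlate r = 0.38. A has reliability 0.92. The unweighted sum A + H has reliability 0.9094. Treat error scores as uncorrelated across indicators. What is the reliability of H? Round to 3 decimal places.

0.830

Var(A+H) = 2 + 2·0.38 = 2.760.
True-score variance = ρ_A + ρ_H + 2·0.38, so 0.9094 = (0.92 + ρ_H + 0.76) / 2.760.
ρ_H = 0.9094·2.760 − 0.92 − 0.76 = 0.830.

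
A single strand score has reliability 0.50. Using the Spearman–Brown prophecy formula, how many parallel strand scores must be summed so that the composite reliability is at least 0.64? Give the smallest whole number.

k ≥ ρ*(1−ρ₁)/(ρ₁(1−ρ*)) = 0.64·0.50 / (0.50·0.36) = 1.778.
Smallest integer k = 2.

2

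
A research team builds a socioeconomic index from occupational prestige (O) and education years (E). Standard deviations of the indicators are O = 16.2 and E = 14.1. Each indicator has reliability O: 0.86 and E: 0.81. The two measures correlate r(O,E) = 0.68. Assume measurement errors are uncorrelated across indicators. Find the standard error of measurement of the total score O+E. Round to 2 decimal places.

8.63

Var(total) = 461.25 + 310.651 = 771.901.
True-score variance = 386.735 + 310.651 = 697.386, so reliability = 0.9035.
Error variance = 771.901 − 697.386 = 74.5155; SEM = √74.5155 = 8.63.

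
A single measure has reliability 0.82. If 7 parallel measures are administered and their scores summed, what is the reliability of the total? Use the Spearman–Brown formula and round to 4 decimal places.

ρ_k = kρ / (1 + (k−1)ρ) = 7·0.82 / (1 + 6·0.82) = 5.740 / 5.920 = 0.9696.

0.9696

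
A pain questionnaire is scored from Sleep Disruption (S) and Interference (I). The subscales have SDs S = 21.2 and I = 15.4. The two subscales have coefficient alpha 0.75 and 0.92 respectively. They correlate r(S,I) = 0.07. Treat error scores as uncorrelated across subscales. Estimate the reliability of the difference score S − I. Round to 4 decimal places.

0.7951

Var(S−I) = 21.2² + 15.4² − 2·21.2·15.4·0.07 = 686.6 − 45.7072 = 640.893.
With uncorrelated errors the cross-covariances are all true-score covariance, so they carry over unchanged; only the diagonal terms shrink to ρᵢσᵢ².
True-score variance = [21.2²·0.75 + 15.4²·0.92] − 45.7072 = 555.267 − 45.7072 = 509.56.
Reliability = 509.56 / 640.893 = 0.7951.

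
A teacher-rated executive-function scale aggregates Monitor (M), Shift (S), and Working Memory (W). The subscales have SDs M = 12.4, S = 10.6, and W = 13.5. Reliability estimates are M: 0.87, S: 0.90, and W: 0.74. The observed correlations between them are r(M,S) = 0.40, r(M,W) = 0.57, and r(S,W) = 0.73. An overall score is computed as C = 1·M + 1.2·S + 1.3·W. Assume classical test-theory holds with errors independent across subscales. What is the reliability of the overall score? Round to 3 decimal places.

Var(C) = 12.4² + 1.2²·10.6² + 1.3²·13.5² + 2·[1.2·12.4·10.6·0.40 + 1.3·12.4·13.5·0.57 + 1.56·10.6·13.5·0.73] = 623.561 + 700.194 = 1323.75.
Because errors are independent across components, Cov(Tᵢ,Tⱼ) = Cov(Xᵢ,Xⱼ); the off-diagonal part of the true-score variance is the same as above.
True-score variance = [12.4²·0.87 + 1.2²·10.6²·0.90 + 1.3²·13.5²·0.74] + 700.194 = 507.312 + 700.194 = 1207.51.
Reliability = 1207.51 / 1323.75 = 0.912.

0.912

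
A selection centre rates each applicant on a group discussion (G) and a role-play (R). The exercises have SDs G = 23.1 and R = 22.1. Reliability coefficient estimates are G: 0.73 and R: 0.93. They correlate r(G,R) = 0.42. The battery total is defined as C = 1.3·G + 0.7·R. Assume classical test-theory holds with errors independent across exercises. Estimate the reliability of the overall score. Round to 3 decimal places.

Var(C) = 1.3²·23.1² + 0.7²·22.1² + 2·[0.91·23.1·22.1·0.42] = 1141.12 + 390.234 = 1531.36.
Because errors are independent across components, Cov(Tᵢ,Tⱼ) = Cov(Xᵢ,Xⱼ); the off-diagonal part of the true-score variance is the same as above.
True-score variance = [1.3²·23.1²·0.73 + 0.7²·22.1²·0.93] + 390.234 = 880.883 + 390.234 = 1271.12.
Reliability = 1271.12 / 1531.36 = 0.830.

0.830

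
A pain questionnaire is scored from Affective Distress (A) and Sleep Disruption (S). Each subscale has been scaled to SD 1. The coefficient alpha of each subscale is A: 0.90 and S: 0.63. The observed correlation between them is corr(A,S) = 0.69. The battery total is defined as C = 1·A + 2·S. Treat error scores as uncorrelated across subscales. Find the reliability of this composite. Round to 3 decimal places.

0.796

Var(C) = 1 + 2² + 2·[2·0.69] = 5 + 2.76 = 7.76.
With uncorrelated errors the cross-covariances are all true-score covariance, so they carry over unchanged; only the diagonal terms shrink to ρᵢσᵢ².
True-score variance = [0.90 + 2²·0.63] + 2.76 = 3.42 + 2.76 = 6.18.
Reliability = 6.18 / 7.76 = 0.796.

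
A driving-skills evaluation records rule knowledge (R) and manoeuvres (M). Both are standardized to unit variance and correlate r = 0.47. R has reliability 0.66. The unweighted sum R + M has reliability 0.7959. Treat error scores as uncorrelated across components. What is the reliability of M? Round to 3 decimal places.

Var(R+M) = 2 + 2·0.47 = 2.940.
True-score variance = ρ_R + ρ_M + 2·0.47, so 0.7959 = (0.66 + ρ_M + 0.94) / 2.940.
ρ_M = 0.7959·2.940 − 0.66 − 0.94 = 0.740.

0.740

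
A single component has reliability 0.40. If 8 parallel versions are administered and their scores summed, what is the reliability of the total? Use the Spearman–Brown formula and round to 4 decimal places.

ρ_k = kρ / (1 + (k−1)ρ) = 8·0.40 / (1 + 7·0.40) = 3.200 / 3.800 = 0.8421.

0.8421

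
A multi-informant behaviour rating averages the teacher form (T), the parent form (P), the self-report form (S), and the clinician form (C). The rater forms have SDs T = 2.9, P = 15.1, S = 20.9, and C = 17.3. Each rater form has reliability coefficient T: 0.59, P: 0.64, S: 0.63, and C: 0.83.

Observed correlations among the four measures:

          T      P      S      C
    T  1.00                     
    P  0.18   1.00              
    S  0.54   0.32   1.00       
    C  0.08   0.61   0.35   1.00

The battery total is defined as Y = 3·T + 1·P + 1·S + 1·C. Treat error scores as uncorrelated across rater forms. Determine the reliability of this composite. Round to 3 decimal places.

Var(Y) = 3²·2.9² + 15.1² + 20.9² + 17.3² + 2·[3·2.9·15.1·0.18 + 3·2.9·20.9·0.54 + 3·2.9·17.3·0.08 + 15.1·20.9·0.32 + 15.1·17.3·0.61 + 20.9·17.3·0.35] = 1039.8 + 1041.53 = 2081.33.
Because errors are independent across components, Cov(Tᵢ,Tⱼ) = Cov(Xᵢ,Xⱼ); the off-diagonal part of the true-score variance is the same as above.
True-score variance = [3²·2.9²·0.59 + 15.1²·0.64 + 20.9²·0.63 + 17.3²·0.83] + 1041.53 = 714.184 + 1041.53 = 1755.71.
Reliability = 1755.71 / 2081.33 = 0.844.

0.844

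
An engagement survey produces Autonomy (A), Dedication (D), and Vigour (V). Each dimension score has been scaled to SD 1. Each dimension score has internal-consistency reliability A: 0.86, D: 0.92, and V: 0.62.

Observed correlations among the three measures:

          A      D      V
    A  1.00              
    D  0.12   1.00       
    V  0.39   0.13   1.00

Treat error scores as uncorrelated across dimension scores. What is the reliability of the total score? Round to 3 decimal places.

Var(A+D+V) = 3 + 2·[0.12 + 0.39 + 0.13] = 3 + 1.28 = 4.28.
Under uncorrelated errors the observed covariances equal the true-score covariances, so only the own-variance terms attenuate.
True-score variance = [0.86 + 0.92 + 0.62] + 1.28 = 2.4 + 1.28 = 3.68.
Reliability = 3.68 / 4.28 = 0.860.

0.860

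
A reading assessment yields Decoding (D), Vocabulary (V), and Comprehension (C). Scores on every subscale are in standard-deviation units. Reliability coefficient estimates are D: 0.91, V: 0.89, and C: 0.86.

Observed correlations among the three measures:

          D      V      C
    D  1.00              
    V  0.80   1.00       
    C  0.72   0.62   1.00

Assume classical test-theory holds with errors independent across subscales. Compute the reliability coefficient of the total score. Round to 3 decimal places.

0.953

Var(D+V+C) = 3 + 2·[0.80 + 0.72 + 0.62] = 3 + 4.28 = 7.28.
Under uncorrelated errors the observed covariances equal the true-score covariances, so only the own-variance terms attenuate.
True-score variance = [0.91 + 0.89 + 0.86] + 4.28 = 2.66 + 4.28 = 6.94.
Reliability = 6.94 / 7.28 = 0.953.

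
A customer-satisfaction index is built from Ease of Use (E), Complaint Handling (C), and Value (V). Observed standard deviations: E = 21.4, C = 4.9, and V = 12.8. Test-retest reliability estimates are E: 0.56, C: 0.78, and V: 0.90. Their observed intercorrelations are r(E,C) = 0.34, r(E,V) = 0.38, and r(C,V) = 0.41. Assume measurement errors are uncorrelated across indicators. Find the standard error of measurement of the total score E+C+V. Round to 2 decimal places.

Var(total) = 645.81 + 330.914 = 976.724.
True-score variance = 422.641 + 330.914 = 753.556, so reliability = 0.7715.
Error variance = 976.724 − 753.556 = 223.169; SEM = √223.169 = 14.94.

14.94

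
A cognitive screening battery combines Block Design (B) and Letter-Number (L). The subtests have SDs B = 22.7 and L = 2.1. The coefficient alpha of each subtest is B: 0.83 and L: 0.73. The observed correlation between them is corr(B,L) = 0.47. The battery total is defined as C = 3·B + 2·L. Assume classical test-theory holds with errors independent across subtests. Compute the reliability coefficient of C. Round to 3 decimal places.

Var(C) = 3²·22.7² + 2²·2.1² + 2·[6·22.7·2.1·0.47] = 4655.25 + 268.859 = 4924.11.
Under uncorrelated errors the observed covariances equal the true-score covariances, so only the own-variance terms attenuate.
True-score variance = [3²·22.7²·0.83 + 2²·2.1²·0.73] + 268.859 = 3862.09 + 268.859 = 4130.95.
Reliability = 4130.95 / 4924.11 = 0.839.

0.839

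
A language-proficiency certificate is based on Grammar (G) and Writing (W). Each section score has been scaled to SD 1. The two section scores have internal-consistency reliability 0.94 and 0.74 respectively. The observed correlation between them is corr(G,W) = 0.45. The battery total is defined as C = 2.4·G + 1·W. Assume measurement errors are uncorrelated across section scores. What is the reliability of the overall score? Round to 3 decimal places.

0.932

Var(C) = 2.4² + 1 + 2·[2.4·0.45] = 6.76 + 2.16 = 8.92.
With uncorrelated errors the cross-covariances are all true-score covariance, so they carry over unchanged; only the diagonal terms shrink to ρᵢσᵢ².
True-score variance = [2.4²·0.94 + 0.74] + 2.16 = 6.1544 + 2.16 = 8.3144.
Reliability = 8.3144 / 8.92 = 0.932.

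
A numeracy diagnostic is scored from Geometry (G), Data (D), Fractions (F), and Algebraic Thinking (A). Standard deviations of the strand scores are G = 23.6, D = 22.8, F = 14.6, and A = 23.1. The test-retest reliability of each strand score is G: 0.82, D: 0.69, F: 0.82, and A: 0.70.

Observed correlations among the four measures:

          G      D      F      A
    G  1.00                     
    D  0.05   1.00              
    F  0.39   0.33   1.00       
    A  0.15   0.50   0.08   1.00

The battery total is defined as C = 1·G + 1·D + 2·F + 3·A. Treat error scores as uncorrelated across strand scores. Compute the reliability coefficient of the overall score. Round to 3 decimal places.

0.817

Var(C) = 23.6² + 22.8² + 2²·14.6² + 3²·23.1² + 2·[23.6·22.8·0.05 + 2·23.6·14.6·0.39 + 3·23.6·23.1·0.15 + 2·22.8·14.6·0.33 + 3·22.8·23.1·0.50 + 6·14.6·23.1·0.08] = 6731.93 + 3425.18 = 10157.1.
With uncorrelated errors the cross-covariances are all true-score covariance, so they carry over unchanged; only the diagonal terms shrink to ρᵢσᵢ².
True-score variance = [23.6²·0.82 + 22.8²·0.69 + 2²·14.6²·0.82 + 3²·23.1²·0.70] + 3425.18 = 4876.3 + 3425.18 = 8301.48.
Reliability = 8301.48 / 10157.1 = 0.817.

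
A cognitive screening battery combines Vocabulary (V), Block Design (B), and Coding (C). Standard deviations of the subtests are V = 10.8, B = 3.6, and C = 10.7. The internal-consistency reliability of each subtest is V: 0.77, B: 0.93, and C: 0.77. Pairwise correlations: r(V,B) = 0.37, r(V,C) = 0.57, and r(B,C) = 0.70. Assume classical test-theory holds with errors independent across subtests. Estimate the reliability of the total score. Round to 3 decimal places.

0.882

Var(V+B+C) = 10.8² + 3.6² + 10.7² + 2·[10.8·3.6·0.37 + 10.8·10.7·0.57 + 3.6·10.7·0.70] = 244.09 + 214.438 = 458.528.
Under uncorrelated errors the observed covariances equal the true-score covariances, so only the own-variance terms attenuate.
True-score variance = [10.8²·0.77 + 3.6²·0.93 + 10.7²·0.77] + 214.438 = 190.023 + 214.438 = 404.46.
Reliability = 404.46 / 458.528 = 0.882.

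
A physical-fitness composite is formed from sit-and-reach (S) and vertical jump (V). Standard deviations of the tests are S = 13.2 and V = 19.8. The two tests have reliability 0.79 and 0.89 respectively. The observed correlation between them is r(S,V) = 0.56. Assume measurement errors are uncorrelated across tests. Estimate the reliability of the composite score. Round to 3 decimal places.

Var(S+V) = 13.2² + 19.8² + 2·[13.2·19.8·0.56] = 566.28 + 292.723 = 859.003.
With uncorrelated errors the cross-covariances are all true-score covariance, so they carry over unchanged; only the diagonal terms shrink to ρᵢσᵢ².
True-score variance = [13.2²·0.79 + 19.8²·0.89] + 292.723 = 486.565 + 292.723 = 779.288.
Reliability = 779.288 / 859.003 = 0.907.

0.907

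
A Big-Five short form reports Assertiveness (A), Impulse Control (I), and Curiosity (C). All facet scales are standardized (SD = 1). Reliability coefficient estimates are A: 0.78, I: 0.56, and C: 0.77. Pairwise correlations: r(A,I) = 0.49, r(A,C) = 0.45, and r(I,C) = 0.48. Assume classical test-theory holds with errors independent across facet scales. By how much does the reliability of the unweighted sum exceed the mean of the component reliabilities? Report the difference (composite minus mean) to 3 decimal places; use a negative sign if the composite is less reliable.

Var(sum) = 3 + 2.84 = 5.84; true-score variance = 2.11 + 2.84 = 4.95; composite reliability = 0.8476.
Mean component reliability = 0.7033.
Difference = 0.8476 − 0.7033 = 0.144.

0.144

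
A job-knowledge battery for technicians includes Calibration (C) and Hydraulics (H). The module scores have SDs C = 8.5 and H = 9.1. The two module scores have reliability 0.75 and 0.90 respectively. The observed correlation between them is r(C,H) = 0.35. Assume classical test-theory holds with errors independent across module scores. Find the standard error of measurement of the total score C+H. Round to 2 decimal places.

5.13

Var(total) = 155.06 + 54.145 = 209.205.
True-score variance = 128.716 + 54.145 = 182.861, so reliability = 0.8741.
Error variance = 209.205 − 182.861 = 26.3435; SEM = √26.3435 = 5.13.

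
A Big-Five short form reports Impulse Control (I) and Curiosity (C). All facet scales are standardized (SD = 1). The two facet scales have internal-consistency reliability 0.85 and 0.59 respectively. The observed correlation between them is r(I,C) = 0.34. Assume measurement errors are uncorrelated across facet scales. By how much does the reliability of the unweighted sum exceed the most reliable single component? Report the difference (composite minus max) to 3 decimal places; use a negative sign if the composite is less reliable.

Var(sum) = 2 + 0.68 = 2.68; true-score variance = 1.44 + 0.68 = 2.12; composite reliability = 0.7910.
Max component reliability = 0.8500.
Difference = 0.7910 − 0.8500 = -0.059.

-0.059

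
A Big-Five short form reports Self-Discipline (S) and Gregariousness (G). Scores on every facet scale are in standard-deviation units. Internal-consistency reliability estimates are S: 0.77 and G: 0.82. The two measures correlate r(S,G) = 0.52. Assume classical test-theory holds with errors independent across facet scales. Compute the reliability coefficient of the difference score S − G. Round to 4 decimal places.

Var(S−G) = 1 + 1 − 2·0.52 = 2 − 1.04 = 0.96.
Because errors are independent across components, Cov(Tᵢ,Tⱼ) = Cov(Xᵢ,Xⱼ); the off-diagonal part of the true-score variance is the same as above.
True-score variance = [0.77 + 0.82] − 1.04 = 1.59 − 1.04 = 0.55.
Reliability = 0.55 / 0.96 = 0.5729.

0.5729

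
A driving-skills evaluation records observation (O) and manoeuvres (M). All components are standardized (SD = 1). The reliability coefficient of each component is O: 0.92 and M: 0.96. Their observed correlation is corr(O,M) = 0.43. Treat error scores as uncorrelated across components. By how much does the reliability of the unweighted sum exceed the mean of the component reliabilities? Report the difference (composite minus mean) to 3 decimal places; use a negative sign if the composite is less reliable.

0.018

Var(sum) = 2 + 0.86 = 2.86; true-score variance = 1.88 + 0.86 = 2.74; composite reliability = 0.9580.
Mean component reliability = 0.9400.
Difference = 0.9580 − 0.9400 = 0.018.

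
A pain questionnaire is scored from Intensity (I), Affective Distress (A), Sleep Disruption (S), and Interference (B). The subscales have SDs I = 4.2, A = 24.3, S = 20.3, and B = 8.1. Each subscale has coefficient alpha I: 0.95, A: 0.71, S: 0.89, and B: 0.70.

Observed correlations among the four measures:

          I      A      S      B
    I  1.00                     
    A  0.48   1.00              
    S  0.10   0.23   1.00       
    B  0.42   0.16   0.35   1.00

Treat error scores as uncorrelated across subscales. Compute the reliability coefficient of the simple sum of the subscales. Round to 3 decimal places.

Var(I+A+S+B) = 4.2² + 24.3² + 20.3² + 8.1² + 2·[4.2·24.3·0.48 + 4.2·20.3·0.10 + 4.2·8.1·0.42 + 24.3·20.3·0.23 + 24.3·8.1·0.16 + 20.3·8.1·0.35] = 1085.83 + 548.606 = 1634.44.
With uncorrelated errors the cross-covariances are all true-score covariance, so they carry over unchanged; only the diagonal terms shrink to ρᵢσᵢ².
True-score variance = [4.2²·0.95 + 24.3²·0.71 + 20.3²·0.89 + 8.1²·0.70] + 548.606 = 848.693 + 548.606 = 1397.3.
Reliability = 1397.3 / 1634.44 = 0.855.

0.855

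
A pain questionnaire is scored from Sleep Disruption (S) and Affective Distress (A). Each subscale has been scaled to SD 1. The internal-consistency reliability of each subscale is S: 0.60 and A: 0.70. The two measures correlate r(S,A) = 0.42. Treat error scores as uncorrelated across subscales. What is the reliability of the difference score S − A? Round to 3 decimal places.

Var(S−A) = 1 + 1 − 2·0.42 = 2 − 0.84 = 1.16.
With uncorrelated errors the cross-covariances are all true-score covariance, so they carry over unchanged; only the diagonal terms shrink to ρᵢσᵢ².
True-score variance = [0.60 + 0.70] − 0.84 = 1.3 − 0.84 = 0.46.
Reliability = 0.46 / 1.16 = 0.397.

0.397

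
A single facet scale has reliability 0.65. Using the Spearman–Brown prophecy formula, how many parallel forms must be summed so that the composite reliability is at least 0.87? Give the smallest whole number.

4

k ≥ ρ*(1−ρ₁)/(ρ₁(1−ρ*)) = 0.87·0.35 / (0.65·0.13) = 3.604.
Smallest integer k = 4.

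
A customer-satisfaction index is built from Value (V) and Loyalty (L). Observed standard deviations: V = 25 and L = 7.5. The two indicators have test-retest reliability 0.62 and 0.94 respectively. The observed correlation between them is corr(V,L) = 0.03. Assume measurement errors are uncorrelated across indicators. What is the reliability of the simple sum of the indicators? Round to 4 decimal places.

Var(V+L) = 25² + 7.5² + 2·[25·7.5·0.03] = 681.25 + 11.25 = 692.5.
Because errors are independent across components, Cov(Tᵢ,Tⱼ) = Cov(Xᵢ,Xⱼ); the off-diagonal part of the true-score variance is the same as above.
True-score variance = [25²·0.62 + 7.5²·0.94] + 11.25 = 440.375 + 11.25 = 451.625.
Reliability = 451.625 / 692.5 = 0.6522.

0.6522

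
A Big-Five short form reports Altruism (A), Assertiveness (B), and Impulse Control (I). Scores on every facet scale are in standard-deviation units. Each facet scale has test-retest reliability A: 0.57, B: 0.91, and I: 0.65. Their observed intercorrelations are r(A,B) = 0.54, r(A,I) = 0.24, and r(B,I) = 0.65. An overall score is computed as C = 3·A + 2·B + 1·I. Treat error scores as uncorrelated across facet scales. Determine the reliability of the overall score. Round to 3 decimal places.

Var(C) = 3² + 2² + 1 + 2·[6·0.54 + 3·0.24 + 2·0.65] = 14 + 10.52 = 24.52.
Because errors are independent across components, Cov(Tᵢ,Tⱼ) = Cov(Xᵢ,Xⱼ); the off-diagonal part of the true-score variance is the same as above.
True-score variance = [3²·0.57 + 2²·0.91 + 0.65] + 10.52 = 9.42 + 10.52 = 19.94.
Reliability = 19.94 / 24.52 = 0.813.

0.813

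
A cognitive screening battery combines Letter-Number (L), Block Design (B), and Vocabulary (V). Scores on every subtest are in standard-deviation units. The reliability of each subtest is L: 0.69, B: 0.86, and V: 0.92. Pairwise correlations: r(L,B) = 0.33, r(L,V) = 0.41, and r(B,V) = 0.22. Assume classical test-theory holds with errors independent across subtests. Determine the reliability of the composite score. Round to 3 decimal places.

Var(L+B+V) = 3 + 2·[0.33 + 0.41 + 0.22] = 3 + 1.92 = 4.92.
Because errors are independent across components, Cov(Tᵢ,Tⱼ) = Cov(Xᵢ,Xⱼ); the off-diagonal part of the true-score variance is the same as above.
True-score variance = [0.69 + 0.86 + 0.92] + 1.92 = 2.47 + 1.92 = 4.39.
Reliability = 4.39 / 4.92 = 0.892.

0.892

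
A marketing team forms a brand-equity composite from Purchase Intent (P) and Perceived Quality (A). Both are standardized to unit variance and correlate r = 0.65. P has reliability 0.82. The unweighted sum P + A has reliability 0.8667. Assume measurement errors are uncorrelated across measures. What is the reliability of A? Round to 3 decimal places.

0.740

Var(P+A) = 2 + 2·0.65 = 3.300.
True-score variance = ρ_P + ρ_A + 2·0.65, so 0.8667 = (0.82 + ρ_A + 1.30) / 3.300.
ρ_A = 0.8667·3.300 − 0.82 − 1.30 = 0.740.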